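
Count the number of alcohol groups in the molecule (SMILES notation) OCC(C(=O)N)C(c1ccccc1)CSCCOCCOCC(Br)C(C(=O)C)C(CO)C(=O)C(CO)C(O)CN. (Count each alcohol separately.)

Working along the chain:
  HOCH2: HO– on an sp³ carbon → alcohol.
  CH(CONH2): pendant –CONH2: carbonyl C bonded to C and N → amide.
  CH(C6H5): pendant –C6H5: benzene ring → arene.
  CH2SCH2: C–S–C linkage → sulfide (thioether).
  CH2OCH2: C–O–C with sp³ carbons on both sides and no adjacent C=O → ether.
  CH2OCH2: C–O–C with sp³ carbons on both sides and no adjacent C=O → ether.
  CH(Br): halogen on an sp³ carbon → alkyl halide.
  CH(COCH3): pendant –COCH3: carbonyl C bonded to two carbons → ketone.
  CH(CH2OH): pendant –CH2OH on an sp³ backbone C → alcohol.
  CO: –C(=O)– with carbon on both sides → ketone.
  CH(CH2OH): pendant –CH2OH on an sp³ backbone C → alcohol.
  CH(OH): –OH on an sp³ carbon → alcohol (secondary).
  CH2NH2: –NH2 on an sp³ carbon with no adjacent C=O → amine.
Alcohol appears at: HOCH2, CH(CH2OH), CH(CH2OH), CH(OH) → 4.

4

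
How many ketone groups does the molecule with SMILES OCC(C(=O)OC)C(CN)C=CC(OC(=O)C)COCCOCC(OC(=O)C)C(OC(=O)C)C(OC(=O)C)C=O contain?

Reading the structure from left to right:
  HOCH2: HO– on an sp³ carbon → alcohol.
  CH(COOCH3): pendant –COOCH3: carbonyl C bonded to C and –OCH3 → ester.
  CH(CH2NH2): pendant –CH2NH2: N on sp³ C, no adjacent C=O → amine.
  CH=CH: C=C double bond → alkene.
  CH(OCOCH3): pendant –OC(=O)CH3: an acyloxy group → ester.
  CH2OCH2: C–O–C with sp³ carbons on both sides and no adjacent C=O → ether.
  CH2OCH2: C–O–C with sp³ carbons on both sides and no adjacent C=O → ether.
  CH(OCOCH3): pendant –OC(=O)CH3: an acyloxy group → ester.
  CH(OCOCH3): pendant –OC(=O)CH3: an acyloxy group → ester.
  CH(OCOCH3): pendant –OC(=O)CH3: an acyloxy group → ester.
  CHO: terminal –CHO: carbonyl C bonded to H and C → aldehyde.
No segment is a ketone: CH(COOCH3) is ester, not ketone; CH(OCOCH3) is ester, not ketone; CH(OCOCH3) is ester, not ketone. → 0.

0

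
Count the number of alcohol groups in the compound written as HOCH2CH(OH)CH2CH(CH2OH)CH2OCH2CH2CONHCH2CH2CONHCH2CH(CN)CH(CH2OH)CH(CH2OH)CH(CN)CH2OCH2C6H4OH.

5

Reading the structure from left to right:
  HOCH2: HO– on an sp³ carbon → alcohol.
  CH(OH): –OH on an sp³ carbon → alcohol (secondary).
  CH(CH2OH): pendant –CH2OH on an sp³ backbone C → alcohol.
  CH2OCH2: C–O–C with sp³ carbons on both sides and no adjacent C=O → ether.
  CH2CONHCH2: –C(=O)–N– linkage → amide (the N is not an amine).
  CH2CONHCH2: –C(=O)–N– linkage → amide (the N is not an amine).
  CH(CN): pendant –C≡N: nitrile.
  CH(CH2OH): pendant –CH2OH on an sp³ backbone C → alcohol.
  CH(CH2OH): pendant –CH2OH on an sp³ backbone C → alcohol.
  CH(CN): pendant –C≡N: nitrile.
  CH2OCH2: C–O–C with sp³ carbons on both sides and no adjacent C=O → ether.
  C6H4OH: –OH attached directly to an aromatic ring → phenol (not alcohol); the ring itself is an arene.
Alcohol appears at: HOCH2, CH(OH), CH(CH2OH), CH(CH2OH), CH(CH2OH) → 5.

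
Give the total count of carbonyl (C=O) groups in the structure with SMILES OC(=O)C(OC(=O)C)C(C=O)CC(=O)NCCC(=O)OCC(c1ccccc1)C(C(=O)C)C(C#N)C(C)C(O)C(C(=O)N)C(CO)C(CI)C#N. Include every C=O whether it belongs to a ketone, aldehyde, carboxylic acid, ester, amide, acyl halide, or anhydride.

7

HOOC: carboxylic acid, 1 C=O (running total 1).
CH(OCOCH3): ester, 1 C=O (running total 2).
CH(CHO): aldehyde, 1 C=O (running total 3).
CH2CONHCH2: amide, 1 C=O (running total 4).
CH2COOCH2: ester, 1 C=O (running total 5).
CH(COCH3): ketone, 1 C=O (running total 6).
CH(CONH2): amide, 1 C=O (running total 7).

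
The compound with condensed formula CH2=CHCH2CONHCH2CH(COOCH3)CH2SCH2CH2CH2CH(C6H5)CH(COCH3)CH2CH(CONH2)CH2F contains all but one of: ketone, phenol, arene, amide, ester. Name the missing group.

arene: present (CH(C6H5) — pendant –C6H5: benzene ring → arene).
amide: present (CH2CONHCH2 — –C(=O)–N– linkage → amide (the N is not an amine)).
ester: present (CH(COOCH3) — pendant –COOCH3: carbonyl C bonded to C and –OCH3 → ester).
ketone: present (CH(COCH3) — pendant –COCH3: carbonyl C bonded to two carbons → ketone).
phenol: no segment matches this pattern.

phenol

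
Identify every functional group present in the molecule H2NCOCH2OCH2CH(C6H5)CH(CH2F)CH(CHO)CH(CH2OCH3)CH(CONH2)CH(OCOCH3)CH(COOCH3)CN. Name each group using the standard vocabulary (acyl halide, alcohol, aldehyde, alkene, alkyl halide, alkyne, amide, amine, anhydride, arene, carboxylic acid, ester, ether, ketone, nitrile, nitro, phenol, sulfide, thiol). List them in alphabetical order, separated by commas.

aldehyde, alkyl halide, amide, arene, ester, ether, nitrile

–C(=O)NH2: carbonyl C bonded to C and to N → amide (the N is not a separate amine).
C–O–C with sp³ carbons on both sides and no adjacent C=O → ether.
pendant –C6H5: benzene ring → arene.
pendant –CH2X: halogen on sp³ carbon → alkyl halide.
pendant –CHO: carbonyl C bonded to C and H → aldehyde.
pendant –CH2OCH3: C–O–C linkage → ether.
pendant –CONH2: carbonyl C bonded to C and N → amide.
pendant –OC(=O)CH3: an acyloxy group → ester.
pendant –COOCH3: carbonyl C bonded to C and –OCH3 → ester.
–C≡N: carbon triple-bonded to nitrogen → nitrile.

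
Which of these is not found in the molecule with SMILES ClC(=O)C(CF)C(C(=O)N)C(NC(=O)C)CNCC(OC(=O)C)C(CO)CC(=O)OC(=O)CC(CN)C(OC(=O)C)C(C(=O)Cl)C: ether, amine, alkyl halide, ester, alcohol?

alcohol: present (CH(CH2OH) — pendant –CH2OH on an sp³ backbone C → alcohol).
amine: present (CH2NHCH2 — C–N–C with sp³ carbons and no adjacent C=O → amine (secondary)).
ester: present (CH(OCOCH3) — pendant –OC(=O)CH3: an acyloxy group → ester).
alkyl halide: present (CH(CH2F) — pendant –CH2X: halogen on sp³ carbon → alkyl halide).
ether: absent. In CH(OCOCH3), the C–O–C oxygen is adjacent to a C=O, so it belongs to an ester, not an ether.

ether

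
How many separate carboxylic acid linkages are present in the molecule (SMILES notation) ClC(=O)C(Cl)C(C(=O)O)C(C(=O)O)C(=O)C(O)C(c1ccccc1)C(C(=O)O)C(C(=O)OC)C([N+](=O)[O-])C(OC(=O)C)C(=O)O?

4

–C(=O)Cl: carbonyl C bonded to C and to a halogen → acyl halide (not alkyl halide).
halogen on an sp³ carbon → alkyl halide.
pendant –COOH: carbonyl C bonded to C and –OH → carboxylic acid.
pendant –COOH: carbonyl C bonded to C and –OH → carboxylic acid.
–C(=O)– with carbon on both sides → ketone.
–OH on an sp³ carbon → alcohol (secondary).
pendant –C6H5: benzene ring → arene.
pendant –COOH: carbonyl C bonded to C and –OH → carboxylic acid.
pendant –COOCH3: carbonyl C bonded to C and –OCH3 → ester.
–NO2 on an sp³ carbon → nitro (the N=O is not a carbonyl).
pendant –OC(=O)CH3: an acyloxy group → ester.
–COOH: carbonyl C bonded to –OH and C → carboxylic acid (the –OH is not a separate alcohol).
Carboxylic acid appears at: CH(COOH), CH(COOH), CH(COOH), COOH → 4.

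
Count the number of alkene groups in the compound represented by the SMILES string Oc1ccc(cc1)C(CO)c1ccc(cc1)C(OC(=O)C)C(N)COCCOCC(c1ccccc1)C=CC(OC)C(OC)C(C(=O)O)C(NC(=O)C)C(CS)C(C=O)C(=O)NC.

1

Reading the structure from left to right:
  HOC6H4: –OH attached directly to an aromatic ring → phenol (not alcohol); the ring itself is an arene.
  CH(CH2OH): pendant –CH2OH on an sp³ backbone C → alcohol.
  C6H4: para-disubstituted benzene ring → arene.
  CH(OCOCH3): pendant –OC(=O)CH3: an acyloxy group → ester.
  CH(NH2): –NH2 on an sp³ carbon with no adjacent C=O → amine.
  CH2OCH2: C–O–C with sp³ carbons on both sides and no adjacent C=O → ether.
  CH2OCH2: C–O–C with sp³ carbons on both sides and no adjacent C=O → ether.
  CH(C6H5): pendant –C6H5: benzene ring → arene.
  CH=CH: C=C double bond → alkene.
  CH(OCH3): pendant –OCH3: C–O–C with sp³ C, no adjacent C=O → ether.
  CH(OCH3): pendant –OCH3: C–O–C with sp³ C, no adjacent C=O → ether.
  CH(COOH): pendant –COOH: carbonyl C bonded to C and –OH → carboxylic acid.
  CH(NHCOCH3): pendant –NHC(=O)CH3: N bonded to a carbonyl → amide (not amine).
  CH(CH2SH): pendant –CH2SH → thiol.
  CH(CHO): pendant –CHO: carbonyl C bonded to C and H → aldehyde.
  CONHCH3: –C(=O)NHCH3: carbonyl C bonded to C and to N → amide (the N is not an amine).
Alkene appears at: CH=CH → 1.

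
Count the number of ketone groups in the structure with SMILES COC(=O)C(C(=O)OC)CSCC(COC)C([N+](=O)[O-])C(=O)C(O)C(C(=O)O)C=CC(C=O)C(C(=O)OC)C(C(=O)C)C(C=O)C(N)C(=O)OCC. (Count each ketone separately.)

Reading the structure from left to right:
  CH3OOC: CH3O–C(=O)–: carbonyl C bonded to C and to –OCH3 → ester (not ketone + ether).
  CH(COOCH3): pendant –COOCH3: carbonyl C bonded to C and –OCH3 → ester.
  CH2SCH2: C–S–C linkage → sulfide (thioether).
  CH(CH2OCH3): pendant –CH2OCH3: C–O–C linkage → ether.
  CH(NO2): –NO2 on an sp³ carbon → nitro (the N=O is not a carbonyl).
  CO: –C(=O)– with carbon on both sides → ketone.
  CH(OH): –OH on an sp³ carbon → alcohol (secondary).
  CH(COOH): pendant –COOH: carbonyl C bonded to C and –OH → carboxylic acid.
  CH=CH: C=C double bond → alkene.
  CH(CHO): pendant –CHO: carbonyl C bonded to C and H → aldehyde.
  CH(COOCH3): pendant –COOCH3: carbonyl C bonded to C and –OCH3 → ester.
  CH(COCH3): pendant –COCH3: carbonyl C bonded to two carbons → ketone.
  CH(CHO): pendant –CHO: carbonyl C bonded to C and H → aldehyde.
  CH(NH2): –NH2 on an sp³ carbon with no adjacent C=O → amine.
  COOCH2CH3: –C(=O)OCH2CH3: carbonyl C bonded to C and to –OEt → ester.
Ketone appears at: CO, CH(COCH3) → 2.

2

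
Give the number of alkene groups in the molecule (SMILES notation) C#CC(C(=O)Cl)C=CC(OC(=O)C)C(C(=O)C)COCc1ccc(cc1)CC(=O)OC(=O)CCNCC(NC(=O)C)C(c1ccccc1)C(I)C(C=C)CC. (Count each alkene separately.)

C≡C triple bond → alkyne.
pendant –C(=O)X: carbonyl C bonded to C and halogen → acyl halide.
C=C double bond → alkene.
pendant –OC(=O)CH3: an acyloxy group → ester.
pendant –COCH3: carbonyl C bonded to two carbons → ketone.
C–O–C with sp³ carbons on both sides and no adjacent C=O → ether.
para-disubstituted benzene ring → arene.
two acyl groups sharing one oxygen, –C(=O)–O–C(=O)– → anhydride.
C–N–C with sp³ carbons and no adjacent C=O → amine (secondary).
pendant –NHC(=O)CH3: N bonded to a carbonyl → amide (not amine).
pendant –C6H5: benzene ring → arene.
halogen on an sp³ carbon → alkyl halide.
pendant –CH=CH2: C=C double bond → alkene.
Alkene appears at: CH=CH, CH(CH=CH2) → 2.

2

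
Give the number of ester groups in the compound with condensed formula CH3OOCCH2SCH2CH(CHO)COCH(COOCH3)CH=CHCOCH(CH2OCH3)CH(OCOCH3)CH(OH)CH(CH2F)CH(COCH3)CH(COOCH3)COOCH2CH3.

5

Taking each segment in turn:
  CH3OOC: CH3O–C(=O)–: carbonyl C bonded to C and to –OCH3 → ester (not ketone + ether).
  CH2SCH2: C–S–C linkage → sulfide (thioether).
  CH(CHO): pendant –CHO: carbonyl C bonded to C and H → aldehyde.
  CO: –C(=O)– with carbon on both sides → ketone.
  CH(COOCH3): pendant –COOCH3: carbonyl C bonded to C and –OCH3 → ester.
  CH=CH: C=C double bond → alkene.
  CO: –C(=O)– with carbon on both sides → ketone.
  CH(CH2OCH3): pendant –CH2OCH3: C–O–C linkage → ether.
  CH(OCOCH3): pendant –OC(=O)CH3: an acyloxy group → ester.
  CH(OH): –OH on an sp³ carbon → alcohol (secondary).
  CH(CH2F): pendant –CH2X: halogen on sp³ carbon → alkyl halide.
  CH(COCH3): pendant –COCH3: carbonyl C bonded to two carbons → ketone.
  CH(COOCH3): pendant –COOCH3: carbonyl C bonded to C and –OCH3 → ester.
  COOCH2CH3: –C(=O)OCH2CH3: carbonyl C bonded to C and to –OEt → ester.
Ester appears at: CH3OOC, CH(COOCH3), CH(OCOCH3), CH(COOCH3), COOCH2CH3 → 5.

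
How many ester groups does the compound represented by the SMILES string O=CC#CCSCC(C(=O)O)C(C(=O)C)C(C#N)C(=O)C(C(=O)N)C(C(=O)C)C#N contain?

Taking each segment in turn:
  OHC: terminal –CHO: carbonyl C bonded to H and C → aldehyde.
  C≡C: C≡C triple bond → alkyne.
  CH2SCH2: C–S–C linkage → sulfide (thioether).
  CH(COOH): pendant –COOH: carbonyl C bonded to C and –OH → carboxylic acid.
  CH(COCH3): pendant –COCH3: carbonyl C bonded to two carbons → ketone.
  CH(CN): pendant –C≡N: nitrile.
  CO: –C(=O)– with carbon on both sides → ketone.
  CH(CONH2): pendant –CONH2: carbonyl C bonded to C and N → amide.
  CH(COCH3): pendant –COCH3: carbonyl C bonded to two carbons → ketone.
  CN: –C≡N: carbon triple-bonded to nitrogen → nitrile.
No segment is a ester: CH(COOH) is carboxylic acid, not ester; CH(COCH3) is ketone, not ester; CO is ketone, not ester. → 0.

0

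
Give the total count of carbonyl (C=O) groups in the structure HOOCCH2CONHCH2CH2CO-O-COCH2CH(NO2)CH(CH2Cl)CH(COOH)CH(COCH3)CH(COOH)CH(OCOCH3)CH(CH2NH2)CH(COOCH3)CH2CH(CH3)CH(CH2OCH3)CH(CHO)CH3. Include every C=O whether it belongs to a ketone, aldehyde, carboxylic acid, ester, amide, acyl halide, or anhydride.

10

HOOC: carboxylic acid, 1 C=O (running total 1).
CH2CONHCH2: amide, 1 C=O (running total 2).
CH2CO-O-COCH2: anhydride, 2 C=O (running total 4).
CH(COOH): carboxylic acid, 1 C=O (running total 5).
CH(COCH3): ketone, 1 C=O (running total 6).
CH(COOH): carboxylic acid, 1 C=O (running total 7).
CH(OCOCH3): ester, 1 C=O (running total 8).
CH(COOCH3): ester, 1 C=O (running total 9).
CH(CHO): aldehyde, 1 C=O (running total 10).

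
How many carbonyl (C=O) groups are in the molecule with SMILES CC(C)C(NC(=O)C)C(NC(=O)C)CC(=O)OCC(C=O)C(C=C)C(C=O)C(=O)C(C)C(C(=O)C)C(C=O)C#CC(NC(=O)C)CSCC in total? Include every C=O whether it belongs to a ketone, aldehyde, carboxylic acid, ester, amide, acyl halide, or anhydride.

CH(NHCOCH3): amide, 1 C=O (running total 1).
CH(NHCOCH3): amide, 1 C=O (running total 2).
CH2COOCH2: ester, 1 C=O (running total 3).
CH(CHO): aldehyde, 1 C=O (running total 4).
CH(CHO): aldehyde, 1 C=O (running total 5).
CO: ketone, 1 C=O (running total 6).
CH(COCH3): ketone, 1 C=O (running total 7).
CH(CHO): aldehyde, 1 C=O (running total 8).
CH(NHCOCH3): amide, 1 C=O (running total 9).

9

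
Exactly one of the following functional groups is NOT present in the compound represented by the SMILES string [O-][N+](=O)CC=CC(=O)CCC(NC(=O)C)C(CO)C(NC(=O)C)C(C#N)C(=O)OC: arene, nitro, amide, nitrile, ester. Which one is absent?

nitrile: present (CH(CN) — pendant –C≡N: nitrile).
amide: present (CH(NHCOCH3) — pendant –NHC(=O)CH3: N bonded to a carbonyl → amide (not amine)).
ester: present (COOCH3 — –C(=O)OCH3: carbonyl C bonded to C and to –OCH3 → ester (not ketone + ether)).
nitro: present (O2NCH2 — –NO2 on carbon → nitro group).
arene: no segment matches this pattern.

arene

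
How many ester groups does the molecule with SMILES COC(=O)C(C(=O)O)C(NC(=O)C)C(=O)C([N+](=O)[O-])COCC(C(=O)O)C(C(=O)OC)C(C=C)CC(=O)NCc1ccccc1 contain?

Working along the chain:
  CH3OOC: CH3O–C(=O)–: carbonyl C bonded to C and to –OCH3 → ester (not ketone + ether).
  CH(COOH): pendant –COOH: carbonyl C bonded to C and –OH → carboxylic acid.
  CH(NHCOCH3): pendant –NHC(=O)CH3: N bonded to a carbonyl → amide (not amine).
  CO: –C(=O)– with carbon on both sides → ketone.
  CH(NO2): –NO2 on an sp³ carbon → nitro (the N=O is not a carbonyl).
  CH2OCH2: C–O–C with sp³ carbons on both sides and no adjacent C=O → ether.
  CH(COOH): pendant –COOH: carbonyl C bonded to C and –OH → carboxylic acid.
  CH(COOCH3): pendant –COOCH3: carbonyl C bonded to C and –OCH3 → ester.
  CH(CH=CH2): pendant –CH=CH2: C=C double bond → alkene.
  CH2CONHCH2: –C(=O)–N– linkage → amide (the N is not an amine).
  C6H5: –C6H5 phenyl ring → arene.
Ester appears at: CH3OOC, CH(COOCH3) → 2.

2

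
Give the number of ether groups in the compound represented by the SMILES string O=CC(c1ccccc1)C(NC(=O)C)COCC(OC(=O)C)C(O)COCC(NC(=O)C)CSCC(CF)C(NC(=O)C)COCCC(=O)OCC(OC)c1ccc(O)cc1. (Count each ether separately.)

Taking each segment in turn:
  OHC: terminal –CHO: carbonyl C bonded to H and C → aldehyde.
  CH(C6H5): pendant –C6H5: benzene ring → arene.
  CH(NHCOCH3): pendant –NHC(=O)CH3: N bonded to a carbonyl → amide (not amine).
  CH2OCH2: C–O–C with sp³ carbons on both sides and no adjacent C=O → ether.
  CH(OCOCH3): pendant –OC(=O)CH3: an acyloxy group → ester.
  CH(OH): –OH on an sp³ carbon → alcohol (secondary).
  CH2OCH2: C–O–C with sp³ carbons on both sides and no adjacent C=O → ether.
  CH(NHCOCH3): pendant –NHC(=O)CH3: N bonded to a carbonyl → amide (not amine).
  CH2SCH2: C–S–C linkage → sulfide (thioether).
  CH(CH2F): pendant –CH2X: halogen on sp³ carbon → alkyl halide.
  CH(NHCOCH3): pendant –NHC(=O)CH3: N bonded to a carbonyl → amide (not amine).
  CH2OCH2: C–O–C with sp³ carbons on both sides and no adjacent C=O → ether.
  CH2COOCH2: –C(=O)–O–C with C on the carbonyl side → ester.
  CH(OCH3): pendant –OCH3: C–O–C with sp³ C, no adjacent C=O → ether.
  C6H4OH: –OH attached directly to an aromatic ring → phenol (not alcohol); the ring itself is an arene.
Ether appears at: CH2OCH2, CH2OCH2, CH2OCH2, CH(OCH3) → 4.

4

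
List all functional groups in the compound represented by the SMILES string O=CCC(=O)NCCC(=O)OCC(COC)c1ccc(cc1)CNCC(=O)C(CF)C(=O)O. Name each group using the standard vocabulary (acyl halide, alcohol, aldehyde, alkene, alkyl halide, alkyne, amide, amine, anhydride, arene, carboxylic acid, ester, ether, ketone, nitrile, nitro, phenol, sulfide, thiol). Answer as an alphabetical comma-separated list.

aldehyde, alkyl halide, amide, amine, arene, carboxylic acid, ester, ether, ketone

Reading the structure from left to right:
  OHC: terminal –CHO: carbonyl C bonded to H and C → aldehyde.
  CH2CONHCH2: –C(=O)–N– linkage → amide (the N is not an amine).
  CH2COOCH2: –C(=O)–O–C with C on the carbonyl side → ester.
  CH(CH2OCH3): pendant –CH2OCH3: C–O–C linkage → ether.
  C6H4: para-disubstituted benzene ring → arene.
  CH2NHCH2: C–N–C with sp³ carbons and no adjacent C=O → amine (secondary).
  CO: –C(=O)– with carbon on both sides → ketone.
  CH(CH2F): pendant –CH2X: halogen on sp³ carbon → alkyl halide.
  COOH: –COOH: carbonyl C bonded to –OH and C → carboxylic acid (the –OH is not a separate alcohol).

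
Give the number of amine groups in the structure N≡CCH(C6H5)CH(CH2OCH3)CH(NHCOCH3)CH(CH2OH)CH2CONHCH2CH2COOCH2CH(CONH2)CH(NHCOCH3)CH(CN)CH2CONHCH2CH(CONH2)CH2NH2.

1

Working along the chain:
  N≡C: N≡C–: carbon triple-bonded to nitrogen → nitrile.
  CH(C6H5): pendant –C6H5: benzene ring → arene.
  CH(CH2OCH3): pendant –CH2OCH3: C–O–C linkage → ether.
  CH(NHCOCH3): pendant –NHC(=O)CH3: N bonded to a carbonyl → amide (not amine).
  CH(CH2OH): pendant –CH2OH on an sp³ backbone C → alcohol.
  CH2CONHCH2: –C(=O)–N– linkage → amide (the N is not an amine).
  CH2COOCH2: –C(=O)–O–C with C on the carbonyl side → ester.
  CH(CONH2): pendant –CONH2: carbonyl C bonded to C and N → amide.
  CH(NHCOCH3): pendant –NHC(=O)CH3: N bonded to a carbonyl → amide (not amine).
  CH(CN): pendant –C≡N: nitrile.
  CH2CONHCH2: –C(=O)–N– linkage → amide (the N is not an amine).
  CH(CONH2): pendant –CONH2: carbonyl C bonded to C and N → amide.
  CH2NH2: –NH2 on an sp³ carbon with no adjacent C=O → amine.
Amine appears at: CH2NH2 → 1.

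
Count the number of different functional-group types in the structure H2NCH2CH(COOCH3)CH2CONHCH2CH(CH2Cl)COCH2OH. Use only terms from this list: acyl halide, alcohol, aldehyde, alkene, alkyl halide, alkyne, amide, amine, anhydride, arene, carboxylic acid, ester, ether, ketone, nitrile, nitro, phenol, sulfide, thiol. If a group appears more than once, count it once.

6

Reading the structure from left to right:
  H2NCH2: –NH2 on an sp³ carbon with no adjacent C=O → amine.
  CH(COOCH3): pendant –COOCH3: carbonyl C bonded to C and –OCH3 → ester.
  CH2CONHCH2: –C(=O)–N– linkage → amide (the N is not an amine).
  CH(CH2Cl): pendant –CH2X: halogen on sp³ carbon → alkyl halide.
  CO: –C(=O)– with carbon on both sides → ketone.
  CH2OH: –OH on an sp³ carbon → alcohol.
Distinct types present: alcohol, alkyl halide, amide, amine, ester, ketone.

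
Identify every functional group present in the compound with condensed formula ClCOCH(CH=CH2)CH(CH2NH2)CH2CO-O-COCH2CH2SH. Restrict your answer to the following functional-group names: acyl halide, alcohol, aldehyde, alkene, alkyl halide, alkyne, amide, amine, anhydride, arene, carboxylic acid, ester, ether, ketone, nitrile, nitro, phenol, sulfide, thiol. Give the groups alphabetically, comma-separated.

acyl halide, alkene, amine, anhydride, thiol

–C(=O)Cl: carbonyl C bonded to C and to a halogen → acyl halide (not alkyl halide).
pendant –CH=CH2: C=C double bond → alkene.
pendant –CH2NH2: N on sp³ C, no adjacent C=O → amine.
two acyl groups sharing one oxygen, –C(=O)–O–C(=O)– → anhydride.
–SH on an sp³ carbon → thiol.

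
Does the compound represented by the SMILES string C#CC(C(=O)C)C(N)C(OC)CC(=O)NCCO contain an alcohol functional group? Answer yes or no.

yes

C≡C triple bond → alkyne.
pendant –COCH3: carbonyl C bonded to two carbons → ketone.
–NH2 on an sp³ carbon with no adjacent C=O → amine.
pendant –OCH3: C–O–C with sp³ C, no adjacent C=O → ether.
–C(=O)–N– linkage → amide (the N is not an amine).
–OH on an sp³ carbon → alcohol.
The CH2OH segment supplies the alcohol: –OH on an sp³ carbon → alcohol.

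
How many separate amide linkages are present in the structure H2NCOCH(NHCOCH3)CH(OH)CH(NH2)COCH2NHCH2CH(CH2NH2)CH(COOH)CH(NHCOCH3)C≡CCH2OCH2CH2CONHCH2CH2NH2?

4

Reading the structure from left to right:
  H2NCO: –C(=O)NH2: carbonyl C bonded to C and to N → amide (the N is not a separate amine).
  CH(NHCOCH3): pendant –NHC(=O)CH3: N bonded to a carbonyl → amide (not amine).
  CH(OH): –OH on an sp³ carbon → alcohol (secondary).
  CH(NH2): –NH2 on an sp³ carbon with no adjacent C=O → amine.
  CO: –C(=O)– with carbon on both sides → ketone.
  CH2NHCH2: C–N–C with sp³ carbons and no adjacent C=O → amine (secondary).
  CH(CH2NH2): pendant –CH2NH2: N on sp³ C, no adjacent C=O → amine.
  CH(COOH): pendant –COOH: carbonyl C bonded to C and –OH → carboxylic acid.
  CH(NHCOCH3): pendant –NHC(=O)CH3: N bonded to a carbonyl → amide (not amine).
  C≡C: C≡C triple bond → alkyne.
  CH2OCH2: C–O–C with sp³ carbons on both sides and no adjacent C=O → ether.
  CH2CONHCH2: –C(=O)–N– linkage → amide (the N is not an amine).
  CH2NH2: –NH2 on an sp³ carbon with no adjacent C=O → amine.
Amide appears at: H2NCO, CH(NHCOCH3), CH(NHCOCH3), CH2CONHCH2 → 4.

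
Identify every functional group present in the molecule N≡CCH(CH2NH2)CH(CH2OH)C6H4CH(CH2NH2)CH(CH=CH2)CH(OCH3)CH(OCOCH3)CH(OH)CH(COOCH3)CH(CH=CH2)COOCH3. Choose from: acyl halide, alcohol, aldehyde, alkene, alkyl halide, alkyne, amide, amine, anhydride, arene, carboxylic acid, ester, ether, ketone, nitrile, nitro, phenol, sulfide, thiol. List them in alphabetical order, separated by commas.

Taking each segment in turn:
  N≡C: N≡C–: carbon triple-bonded to nitrogen → nitrile.
  CH(CH2NH2): pendant –CH2NH2: N on sp³ C, no adjacent C=O → amine.
  CH(CH2OH): pendant –CH2OH on an sp³ backbone C → alcohol.
  C6H4: para-disubstituted benzene ring → arene.
  CH(CH2NH2): pendant –CH2NH2: N on sp³ C, no adjacent C=O → amine.
  CH(CH=CH2): pendant –CH=CH2: C=C double bond → alkene.
  CH(OCH3): pendant –OCH3: C–O–C with sp³ C, no adjacent C=O → ether.
  CH(OCOCH3): pendant –OC(=O)CH3: an acyloxy group → ester.
  CH(OH): –OH on an sp³ carbon → alcohol (secondary).
  CH(COOCH3): pendant –COOCH3: carbonyl C bonded to C and –OCH3 → ester.
  CH(CH=CH2): pendant –CH=CH2: C=C double bond → alkene.
  COOCH3: –C(=O)OCH3: carbonyl C bonded to C and to –OCH3 → ester (not ketone + ether).

alcohol, alkene, amine, arene, ester, ether, nitrile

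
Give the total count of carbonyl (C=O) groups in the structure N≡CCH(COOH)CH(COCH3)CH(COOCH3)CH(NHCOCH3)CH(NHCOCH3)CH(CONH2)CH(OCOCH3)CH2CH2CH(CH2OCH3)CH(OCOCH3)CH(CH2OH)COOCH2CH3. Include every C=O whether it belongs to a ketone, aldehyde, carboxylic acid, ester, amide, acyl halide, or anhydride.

CH(COOH): carboxylic acid, 1 C=O (running total 1).
CH(COCH3): ketone, 1 C=O (running total 2).
CH(COOCH3): ester, 1 C=O (running total 3).
CH(NHCOCH3): amide, 1 C=O (running total 4).
CH(NHCOCH3): amide, 1 C=O (running total 5).
CH(CONH2): amide, 1 C=O (running total 6).
CH(OCOCH3): ester, 1 C=O (running total 7).
CH(OCOCH3): ester, 1 C=O (running total 8).
COOCH2CH3: ester, 1 C=O (running total 9).

9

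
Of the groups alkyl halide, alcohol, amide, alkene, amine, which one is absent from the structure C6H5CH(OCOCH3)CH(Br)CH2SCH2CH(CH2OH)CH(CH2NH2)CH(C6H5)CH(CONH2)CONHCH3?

alkene

alkyl halide: present (CH(Br) — halogen on an sp³ carbon → alkyl halide).
amine: present (CH(CH2NH2) — pendant –CH2NH2: N on sp³ C, no adjacent C=O → amine).
amide: present (CH(CONH2) — pendant –CONH2: carbonyl C bonded to C and N → amide).
alcohol: present (CH(CH2OH) — pendant –CH2OH on an sp³ backbone C → alcohol).
alkene: absent. In each of C6H5 and CH(C6H5), the C=C units are part of an aromatic ring, which is an arene, not an isolated alkene.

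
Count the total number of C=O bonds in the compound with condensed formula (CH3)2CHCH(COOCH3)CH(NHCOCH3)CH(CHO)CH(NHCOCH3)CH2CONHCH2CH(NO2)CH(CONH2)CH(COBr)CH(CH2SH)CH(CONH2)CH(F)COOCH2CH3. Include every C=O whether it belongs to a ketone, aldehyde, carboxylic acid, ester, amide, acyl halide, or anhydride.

9

CH(COOCH3): ester, 1 C=O (running total 1).
CH(NHCOCH3): amide, 1 C=O (running total 2).
CH(CHO): aldehyde, 1 C=O (running total 3).
CH(NHCOCH3): amide, 1 C=O (running total 4).
CH2CONHCH2: amide, 1 C=O (running total 5).
CH(CONH2): amide, 1 C=O (running total 6).
CH(COBr): acyl halide, 1 C=O (running total 7).
CH(CONH2): amide, 1 C=O (running total 8).
COOCH2CH3: ester, 1 C=O (running total 9).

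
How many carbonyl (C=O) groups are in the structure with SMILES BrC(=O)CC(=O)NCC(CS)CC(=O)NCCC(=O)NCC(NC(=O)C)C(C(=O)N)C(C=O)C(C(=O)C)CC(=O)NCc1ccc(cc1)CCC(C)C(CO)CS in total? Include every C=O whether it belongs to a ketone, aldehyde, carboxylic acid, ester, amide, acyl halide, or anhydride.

BrCO: acyl halide, 1 C=O (running total 1).
CH2CONHCH2: amide, 1 C=O (running total 2).
CH2CONHCH2: amide, 1 C=O (running total 3).
CH2CONHCH2: amide, 1 C=O (running total 4).
CH(NHCOCH3): amide, 1 C=O (running total 5).
CH(CONH2): amide, 1 C=O (running total 6).
CH(CHO): aldehyde, 1 C=O (running total 7).
CH(COCH3): ketone, 1 C=O (running total 8).
CH2CONHCH2: amide, 1 C=O (running total 9).

9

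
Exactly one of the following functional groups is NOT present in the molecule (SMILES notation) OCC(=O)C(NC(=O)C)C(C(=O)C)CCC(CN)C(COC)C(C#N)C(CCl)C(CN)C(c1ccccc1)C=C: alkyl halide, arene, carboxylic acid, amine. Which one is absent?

carboxylic acid

arene: present (CH(C6H5) — pendant –C6H5: benzene ring → arene).
amine: present (CH(CH2NH2) — pendant –CH2NH2: N on sp³ C, no adjacent C=O → amine).
alkyl halide: present (CH(CH2Cl) — pendant –CH2X: halogen on sp³ carbon → alkyl halide).
carboxylic acid: absent. In CH(NHCOCH3), the carbonyl is bonded to nitrogen, not to –OH; that is an amide.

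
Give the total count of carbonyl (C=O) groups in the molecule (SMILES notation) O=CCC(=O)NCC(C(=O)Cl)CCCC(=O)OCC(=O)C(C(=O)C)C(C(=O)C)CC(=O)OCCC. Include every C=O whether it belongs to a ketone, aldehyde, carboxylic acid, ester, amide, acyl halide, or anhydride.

OHC: aldehyde, 1 C=O (running total 1).
CH2CONHCH2: amide, 1 C=O (running total 2).
CH(COCl): acyl halide, 1 C=O (running total 3).
CH2COOCH2: ester, 1 C=O (running total 4).
CO: ketone, 1 C=O (running total 5).
CH(COCH3): ketone, 1 C=O (running total 6).
CH(COCH3): ketone, 1 C=O (running total 7).
CH2COOCH2: ester, 1 C=O (running total 8).

8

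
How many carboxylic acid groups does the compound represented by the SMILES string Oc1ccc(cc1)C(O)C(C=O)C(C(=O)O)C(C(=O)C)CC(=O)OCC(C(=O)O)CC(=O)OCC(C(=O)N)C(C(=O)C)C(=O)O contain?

Taking each segment in turn:
  HOC6H4: –OH attached directly to an aromatic ring → phenol (not alcohol); the ring itself is an arene.
  CH(OH): –OH on an sp³ carbon → alcohol (secondary).
  CH(CHO): pendant –CHO: carbonyl C bonded to C and H → aldehyde.
  CH(COOH): pendant –COOH: carbonyl C bonded to C and –OH → carboxylic acid.
  CH(COCH3): pendant –COCH3: carbonyl C bonded to two carbons → ketone.
  CH2COOCH2: –C(=O)–O–C with C on the carbonyl side → ester.
  CH(COOH): pendant –COOH: carbonyl C bonded to C and –OH → carboxylic acid.
  CH2COOCH2: –C(=O)–O–C with C on the carbonyl side → ester.
  CH(CONH2): pendant –CONH2: carbonyl C bonded to C and N → amide.
  CH(COCH3): pendant –COCH3: carbonyl C bonded to two carbons → ketone.
  COOH: –COOH: carbonyl C bonded to –OH and C → carboxylic acid (the –OH is not a separate alcohol).
Carboxylic acid appears at: CH(COOH), CH(COOH), COOH → 3.

3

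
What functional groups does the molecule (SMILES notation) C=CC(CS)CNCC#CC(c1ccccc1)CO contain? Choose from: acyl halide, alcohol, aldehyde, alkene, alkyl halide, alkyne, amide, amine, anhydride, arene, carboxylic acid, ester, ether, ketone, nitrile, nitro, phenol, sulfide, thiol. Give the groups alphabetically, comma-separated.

C=C double bond → alkene.
pendant –CH2SH → thiol.
C–N–C with sp³ carbons and no adjacent C=O → amine (secondary).
C≡C triple bond → alkyne.
pendant –C6H5: benzene ring → arene.
–OH on an sp³ carbon → alcohol.

alcohol, alkene, alkyne, amine, arene, thiol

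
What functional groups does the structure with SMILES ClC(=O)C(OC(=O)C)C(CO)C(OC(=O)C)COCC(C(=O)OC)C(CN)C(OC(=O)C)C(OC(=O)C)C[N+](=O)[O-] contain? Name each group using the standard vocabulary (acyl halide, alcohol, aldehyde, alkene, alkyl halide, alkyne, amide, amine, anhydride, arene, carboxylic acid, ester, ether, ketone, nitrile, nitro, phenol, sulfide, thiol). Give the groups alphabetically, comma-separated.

acyl halide, alcohol, amine, ester, ether, nitro

–C(=O)Cl: carbonyl C bonded to C and to a halogen → acyl halide (not alkyl halide).
pendant –OC(=O)CH3: an acyloxy group → ester.
pendant –CH2OH on an sp³ backbone C → alcohol.
pendant –OC(=O)CH3: an acyloxy group → ester.
C–O–C with sp³ carbons on both sides and no adjacent C=O → ether.
pendant –COOCH3: carbonyl C bonded to C and –OCH3 → ester.
pendant –CH2NH2: N on sp³ C, no adjacent C=O → amine.
pendant –OC(=O)CH3: an acyloxy group → ester.
pendant –OC(=O)CH3: an acyloxy group → ester.
–NO2 on carbon → nitro group.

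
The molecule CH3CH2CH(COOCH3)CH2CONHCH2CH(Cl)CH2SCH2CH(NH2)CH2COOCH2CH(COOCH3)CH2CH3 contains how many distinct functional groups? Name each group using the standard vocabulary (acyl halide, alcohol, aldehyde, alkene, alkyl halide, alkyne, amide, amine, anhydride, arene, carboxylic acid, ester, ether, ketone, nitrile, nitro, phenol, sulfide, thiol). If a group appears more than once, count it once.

5

pendant –COOCH3: carbonyl C bonded to C and –OCH3 → ester.
–C(=O)–N– linkage → amide (the N is not an amine).
halogen on an sp³ carbon → alkyl halide.
C–S–C linkage → sulfide (thioether).
–NH2 on an sp³ carbon with no adjacent C=O → amine.
–C(=O)–O–C with C on the carbonyl side → ester.
pendant –COOCH3: carbonyl C bonded to C and –OCH3 → ester.
Distinct types present: alkyl halide, amide, amine, ester, sulfide.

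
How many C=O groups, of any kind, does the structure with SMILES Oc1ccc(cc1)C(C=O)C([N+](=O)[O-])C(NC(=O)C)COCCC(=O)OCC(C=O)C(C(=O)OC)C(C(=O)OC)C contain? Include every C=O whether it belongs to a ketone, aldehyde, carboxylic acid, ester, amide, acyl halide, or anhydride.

6

CH(CHO): aldehyde, 1 C=O (running total 1).
CH(NHCOCH3): amide, 1 C=O (running total 2).
CH2COOCH2: ester, 1 C=O (running total 3).
CH(CHO): aldehyde, 1 C=O (running total 4).
CH(COOCH3): ester, 1 C=O (running total 5).
CH(COOCH3): ester, 1 C=O (running total 6).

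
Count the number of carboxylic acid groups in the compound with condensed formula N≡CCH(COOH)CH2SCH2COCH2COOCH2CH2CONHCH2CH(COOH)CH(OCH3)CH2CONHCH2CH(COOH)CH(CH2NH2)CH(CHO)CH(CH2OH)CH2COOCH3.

3

Taking each segment in turn:
  N≡C: N≡C–: carbon triple-bonded to nitrogen → nitrile.
  CH(COOH): pendant –COOH: carbonyl C bonded to C and –OH → carboxylic acid.
  CH2SCH2: C–S–C linkage → sulfide (thioether).
  CO: –C(=O)– with carbon on both sides → ketone.
  CH2COOCH2: –C(=O)–O–C with C on the carbonyl side → ester.
  CH2CONHCH2: –C(=O)–N– linkage → amide (the N is not an amine).
  CH(COOH): pendant –COOH: carbonyl C bonded to C and –OH → carboxylic acid.
  CH(OCH3): pendant –OCH3: C–O–C with sp³ C, no adjacent C=O → ether.
  CH2CONHCH2: –C(=O)–N– linkage → amide (the N is not an amine).
  CH(COOH): pendant –COOH: carbonyl C bonded to C and –OH → carboxylic acid.
  CH(CH2NH2): pendant –CH2NH2: N on sp³ C, no adjacent C=O → amine.
  CH(CHO): pendant –CHO: carbonyl C bonded to C and H → aldehyde.
  CH(CH2OH): pendant –CH2OH on an sp³ backbone C → alcohol.
  COOCH3: –C(=O)OCH3: carbonyl C bonded to C and to –OCH3 → ester (not ketone + ether).
Carboxylic acid appears at: CH(COOH), CH(COOH), CH(COOH) → 3.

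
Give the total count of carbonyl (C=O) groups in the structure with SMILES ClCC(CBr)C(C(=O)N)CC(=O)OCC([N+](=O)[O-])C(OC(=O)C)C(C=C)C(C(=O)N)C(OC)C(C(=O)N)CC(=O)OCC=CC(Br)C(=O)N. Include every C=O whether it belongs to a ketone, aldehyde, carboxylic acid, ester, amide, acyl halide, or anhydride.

CH(CONH2): amide, 1 C=O (running total 1).
CH2COOCH2: ester, 1 C=O (running total 2).
CH(OCOCH3): ester, 1 C=O (running total 3).
CH(CONH2): amide, 1 C=O (running total 4).
CH(CONH2): amide, 1 C=O (running total 5).
CH2COOCH2: ester, 1 C=O (running total 6).
CONH2: amide, 1 C=O (running total 7).

7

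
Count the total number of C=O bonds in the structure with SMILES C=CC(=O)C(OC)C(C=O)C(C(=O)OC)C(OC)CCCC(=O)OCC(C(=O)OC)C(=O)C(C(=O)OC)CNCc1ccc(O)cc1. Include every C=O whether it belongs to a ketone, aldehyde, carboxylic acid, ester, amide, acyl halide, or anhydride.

7

CO: ketone, 1 C=O (running total 1).
CH(CHO): aldehyde, 1 C=O (running total 2).
CH(COOCH3): ester, 1 C=O (running total 3).
CH2COOCH2: ester, 1 C=O (running total 4).
CH(COOCH3): ester, 1 C=O (running total 5).
CO: ketone, 1 C=O (running total 6).
CH(COOCH3): ester, 1 C=O (running total 7).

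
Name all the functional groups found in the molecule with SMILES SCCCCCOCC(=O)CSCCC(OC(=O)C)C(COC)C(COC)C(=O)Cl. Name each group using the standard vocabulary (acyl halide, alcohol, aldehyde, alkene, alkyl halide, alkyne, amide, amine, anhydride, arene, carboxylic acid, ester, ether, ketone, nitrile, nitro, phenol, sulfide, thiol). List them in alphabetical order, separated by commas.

acyl halide, ester, ether, ketone, sulfide, thiol

–SH on an sp³ carbon → thiol.
C–O–C with sp³ carbons on both sides and no adjacent C=O → ether.
–C(=O)– with carbon on both sides → ketone.
C–S–C linkage → sulfide (thioether).
pendant –OC(=O)CH3: an acyloxy group → ester.
pendant –CH2OCH3: C–O–C linkage → ether.
pendant –CH2OCH3: C–O–C linkage → ether.
–C(=O)Cl: carbonyl C bonded to C and to a halogen → acyl halide (not alkyl halide).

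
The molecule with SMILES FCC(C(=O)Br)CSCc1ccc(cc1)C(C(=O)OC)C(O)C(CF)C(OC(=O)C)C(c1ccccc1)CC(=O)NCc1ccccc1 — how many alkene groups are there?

0

Taking each segment in turn:
  FCH2: halogen on an sp³ carbon → alkyl halide.
  CH(COBr): pendant –C(=O)X: carbonyl C bonded to C and halogen → acyl halide.
  CH2SCH2: C–S–C linkage → sulfide (thioether).
  C6H4: para-disubstituted benzene ring → arene.
  CH(COOCH3): pendant –COOCH3: carbonyl C bonded to C and –OCH3 → ester.
  CH(OH): –OH on an sp³ carbon → alcohol (secondary).
  CH(CH2F): pendant –CH2X: halogen on sp³ carbon → alkyl halide.
  CH(OCOCH3): pendant –OC(=O)CH3: an acyloxy group → ester.
  CH(C6H5): pendant –C6H5: benzene ring → arene.
  CH2CONHCH2: –C(=O)–N– linkage → amide (the N is not an amine).
  C6H5: –C6H5 phenyl ring → arene.
No segment is a alkene: C6H4 is arene, not alkene; CH(C6H5) is arene, not alkene; C6H5 is arene, not alkene. → 0.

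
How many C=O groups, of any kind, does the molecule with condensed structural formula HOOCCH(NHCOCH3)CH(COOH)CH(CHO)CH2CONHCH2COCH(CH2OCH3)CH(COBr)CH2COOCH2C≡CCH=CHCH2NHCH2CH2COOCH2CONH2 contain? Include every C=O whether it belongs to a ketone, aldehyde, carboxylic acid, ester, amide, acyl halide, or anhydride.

HOOC: carboxylic acid, 1 C=O (running total 1).
CH(NHCOCH3): amide, 1 C=O (running total 2).
CH(COOH): carboxylic acid, 1 C=O (running total 3).
CH(CHO): aldehyde, 1 C=O (running total 4).
CH2CONHCH2: amide, 1 C=O (running total 5).
CO: ketone, 1 C=O (running total 6).
CH(COBr): acyl halide, 1 C=O (running total 7).
CH2COOCH2: ester, 1 C=O (running total 8).
CH2COOCH2: ester, 1 C=O (running total 9).
CONH2: amide, 1 C=O (running total 10).

10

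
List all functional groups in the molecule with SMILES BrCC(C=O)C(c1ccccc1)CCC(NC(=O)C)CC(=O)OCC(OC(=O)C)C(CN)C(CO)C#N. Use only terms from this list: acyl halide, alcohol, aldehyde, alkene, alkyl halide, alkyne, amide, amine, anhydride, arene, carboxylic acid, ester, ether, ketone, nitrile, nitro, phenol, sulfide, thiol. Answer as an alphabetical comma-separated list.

halogen on an sp³ carbon → alkyl halide.
pendant –CHO: carbonyl C bonded to C and H → aldehyde.
pendant –C6H5: benzene ring → arene.
pendant –NHC(=O)CH3: N bonded to a carbonyl → amide (not amine).
–C(=O)–O–C with C on the carbonyl side → ester.
pendant –OC(=O)CH3: an acyloxy group → ester.
pendant –CH2NH2: N on sp³ C, no adjacent C=O → amine.
pendant –CH2OH on an sp³ backbone C → alcohol.
–C≡N: carbon triple-bonded to nitrogen → nitrile.

alcohol, aldehyde, alkyl halide, amide, amine, arene, ester, nitrile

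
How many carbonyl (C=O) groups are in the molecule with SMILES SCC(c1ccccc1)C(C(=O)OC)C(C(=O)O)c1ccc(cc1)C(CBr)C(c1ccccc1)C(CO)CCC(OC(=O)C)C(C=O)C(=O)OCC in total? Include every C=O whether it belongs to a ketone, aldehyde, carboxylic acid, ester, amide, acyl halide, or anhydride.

5

CH(COOCH3): ester, 1 C=O (running total 1).
CH(COOH): carboxylic acid, 1 C=O (running total 2).
CH(OCOCH3): ester, 1 C=O (running total 3).
CH(CHO): aldehyde, 1 C=O (running total 4).
COOCH2CH3: ester, 1 C=O (running total 5).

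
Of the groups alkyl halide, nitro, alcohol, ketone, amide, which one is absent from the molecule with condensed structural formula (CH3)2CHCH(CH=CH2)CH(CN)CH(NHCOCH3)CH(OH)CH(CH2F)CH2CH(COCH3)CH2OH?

nitro

ketone: present (CH(COCH3) — pendant –COCH3: carbonyl C bonded to two carbons → ketone).
amide: present (CH(NHCOCH3) — pendant –NHC(=O)CH3: N bonded to a carbonyl → amide (not amine)).
alkyl halide: present (CH(CH2F) — pendant –CH2X: halogen on sp³ carbon → alkyl halide).
alcohol: present (CH(OH) — –OH on an sp³ carbon → alcohol (secondary)).
nitro: no segment matches this pattern.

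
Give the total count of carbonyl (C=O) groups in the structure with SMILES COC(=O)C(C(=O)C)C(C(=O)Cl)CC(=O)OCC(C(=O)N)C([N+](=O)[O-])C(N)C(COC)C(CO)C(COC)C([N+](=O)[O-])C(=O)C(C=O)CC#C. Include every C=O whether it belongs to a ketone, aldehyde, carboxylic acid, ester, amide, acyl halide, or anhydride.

CH3OOC: ester, 1 C=O (running total 1).
CH(COCH3): ketone, 1 C=O (running total 2).
CH(COCl): acyl halide, 1 C=O (running total 3).
CH2COOCH2: ester, 1 C=O (running total 4).
CH(CONH2): amide, 1 C=O (running total 5).
CO: ketone, 1 C=O (running total 6).
CH(CHO): aldehyde, 1 C=O (running total 7).

7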